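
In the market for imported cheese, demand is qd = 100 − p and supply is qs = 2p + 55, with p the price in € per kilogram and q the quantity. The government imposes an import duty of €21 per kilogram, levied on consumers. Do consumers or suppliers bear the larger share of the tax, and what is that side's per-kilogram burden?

Consumers bear the larger share: €14 per kilogram.

Without the tax, 100 − p = 2p + 55 gives 3p = 45, so p* = €15 and q* = 85.
With the tax collected from consumers, demand (in seller-price terms) shifts: qd = 100 − (p + 21).
Solving gives q = 71 with consumers paying €29 and suppliers receiving €8 (the €21 wedge).
Per-kilogram burden: consumers €14, suppliers €7.
Consumers take the larger share because demand is less price-elastic here (demand slope 1 vs supply slope 2).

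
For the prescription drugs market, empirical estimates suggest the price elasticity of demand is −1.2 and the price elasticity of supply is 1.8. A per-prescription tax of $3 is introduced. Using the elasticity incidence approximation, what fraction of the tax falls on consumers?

Incidence ratio: consumers' share ≈ εs / (εs + |εd|) = 1.8 / (1.8 + 1.2) = 0.6.
Supply is the more elastic side, so consumers bear the larger share.

Consumers' share ≈ 0.6.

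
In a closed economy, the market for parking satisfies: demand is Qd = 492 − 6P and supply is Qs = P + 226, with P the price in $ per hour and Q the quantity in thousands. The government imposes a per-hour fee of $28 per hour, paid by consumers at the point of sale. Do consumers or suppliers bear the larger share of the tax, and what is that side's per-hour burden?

Suppliers bear the larger share: $24 per hour.

Before the tax: set 492 − 6P = P + 226 → P* = $38, Q* = 264.
With the tax collected from consumers, demand (in seller-price terms) shifts: Qd = 492 − 6(P + 28).
Solving gives Q = 240 with consumers paying $42 and suppliers receiving $14 (the $28 wedge).
Per-hour burden: consumers $4, suppliers $24.
Suppliers take the larger share because supply is less price-elastic here (demand slope 6 vs supply slope 1).
The less price-elastic side of the market bears the larger share of a per-unit tax.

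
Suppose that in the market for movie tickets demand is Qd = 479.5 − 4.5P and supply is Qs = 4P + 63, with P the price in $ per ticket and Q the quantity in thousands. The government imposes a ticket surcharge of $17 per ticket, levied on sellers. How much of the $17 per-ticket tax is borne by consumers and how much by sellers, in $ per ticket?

Without the tax, 479.5 − 4.5P = 4P + 63 gives 8.5P = 416.5, so P* = $49 and Q* = 259.
With the tax collected from sellers, supply shifts: Qs = 4(P − 17) + 63.
New equilibrium: consumers pay $57, sellers receive $40, Q = 223. (Wedge: Pb − Ps = 17.)
Burden on consumers: $8; on sellers: $9. (They sum to $17.)
The less price-elastic side of the market bears the larger share of a per-unit tax.

Consumers bear $8 per ticket; sellers bear $9 per ticket.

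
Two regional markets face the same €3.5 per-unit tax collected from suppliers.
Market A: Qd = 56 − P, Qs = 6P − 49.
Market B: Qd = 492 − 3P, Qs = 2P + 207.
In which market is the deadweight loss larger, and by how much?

Market B, by €2.1.

Market A: pre-tax P* = €15, Q* = 41; post-tax Q = 38; deadweight loss = €5.25.
Market B: pre-tax P* = €57, Q* = 321; post-tax Q = 316.8; deadweight loss = €7.35.
Difference: €5.25 vs €7.35 → market B is larger by €2.1.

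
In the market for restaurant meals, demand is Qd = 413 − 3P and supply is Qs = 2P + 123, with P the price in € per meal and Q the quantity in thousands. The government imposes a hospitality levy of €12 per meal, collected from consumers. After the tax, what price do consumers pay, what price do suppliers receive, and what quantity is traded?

Without the tax, 413 − 3P = 2P + 123 gives 5P = 290, so P* = €58 and Q* = 239.
With the tax collected from consumers, demand (in seller-price terms) shifts: Qd = 413 − 3(P + 12).
Solving gives Q = 224.6 with consumers paying €62.8 and suppliers receiving €50.8 (the €12 wedge).
The less price-elastic side of the market bears the larger share of a per-unit tax.

Consumers pay €62.8; suppliers receive €50.8; quantity = 224.6.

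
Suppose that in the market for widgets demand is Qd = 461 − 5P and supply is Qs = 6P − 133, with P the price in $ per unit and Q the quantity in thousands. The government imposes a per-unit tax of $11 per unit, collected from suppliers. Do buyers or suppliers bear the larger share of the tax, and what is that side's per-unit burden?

Buyers bear the larger share: $6 per unit.

Before the tax: set 461 − 5P = 6P − 133 → P* = $54, Q* = 191.
With the tax collected from suppliers, supply shifts: Qs = 6(P − 11) − 133.
New equilibrium: buyers pay $60, suppliers receive $49, Q = 161. (Wedge: Pb − Ps = 11.)
Per-unit burden: buyers $6, suppliers $5.
Buyers take the larger share because demand is less price-elastic here (demand slope 5 vs supply slope 6).
The less price-elastic side of the market bears the larger share of a per-unit tax.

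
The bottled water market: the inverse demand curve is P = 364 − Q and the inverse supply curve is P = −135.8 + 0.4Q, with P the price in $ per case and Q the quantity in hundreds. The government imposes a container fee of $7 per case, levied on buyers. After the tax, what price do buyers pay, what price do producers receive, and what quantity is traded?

Buyers pay $12; producers receive $5; quantity = 352.

Rewrite in direct form: Qd = 364 − P and Qs = 2.5P + 339.5.
Without the tax, 364 − P = 2.5P + 339.5 gives 3.5P = 24.5, so P* = $7 and Q* = 357.
With the tax collected from buyers, demand (in seller-price terms) shifts: Qd = 364 − (P + 7).
Solving gives Q = 352 with buyers paying $12 and producers receiving $5 (the $7 wedge).
The less price-elastic side of the market bears the larger share of a per-unit tax.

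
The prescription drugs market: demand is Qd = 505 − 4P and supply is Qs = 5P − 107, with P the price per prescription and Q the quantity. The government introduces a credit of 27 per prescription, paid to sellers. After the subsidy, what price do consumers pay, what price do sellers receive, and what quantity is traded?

Without the subsidy, 505 − 4P = 5P − 107 gives 9P = 612, so P* = 68 and Q* = 233.
With a per-unit subsidy paid to sellers, each receives P + 27 per unit sold, so supply becomes Qs = 5(P + 27) − 107.
Solving gives Q = 293 with consumers paying 53 and sellers receiving 80 (the 27 wedge).

Consumers pay 53; sellers receive 80; quantity = 293.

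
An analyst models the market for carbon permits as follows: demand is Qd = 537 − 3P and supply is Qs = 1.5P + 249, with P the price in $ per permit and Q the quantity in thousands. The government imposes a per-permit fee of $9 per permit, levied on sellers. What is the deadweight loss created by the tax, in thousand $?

Deadweight loss = $40.5 thousand.

Without the tax, 537 − 3P = 1.5P + 249 gives 4.5P = 288, so P* = $64 and Q* = 345.
With the tax collected from sellers, supply shifts: Qs = 1.5(P − 9) + 249.
Solving gives Q = 336 with buyers paying $67 and sellers receiving $58 (the $9 wedge).
Quantity falls by |ΔQ| = |345 − 336| = 9.
DWL = ½ · t · |ΔQ| = ½ · 9 · 9 = $40.5.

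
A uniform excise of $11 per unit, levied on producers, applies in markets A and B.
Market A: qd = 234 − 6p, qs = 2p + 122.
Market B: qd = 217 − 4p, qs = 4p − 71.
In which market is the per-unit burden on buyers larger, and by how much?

Market B, by $2.75.

Market A: pre-tax p* = $14, q* = 150; post-tax q = 133.5; per-unit burden on buyers = $2.75.
Market B: pre-tax p* = $36, q* = 73; post-tax q = 51; per-unit burden on buyers = $5.5.
Difference: $2.75 vs $5.5 → market B is larger by $2.75.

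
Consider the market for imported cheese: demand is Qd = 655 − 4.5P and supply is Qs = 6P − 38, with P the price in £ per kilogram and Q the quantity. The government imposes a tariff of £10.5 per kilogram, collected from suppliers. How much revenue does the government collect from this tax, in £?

Before the tax: set 655 − 4.5P = 6P − 38 → P* = £66, Q* = 358.
With the tax collected from suppliers, supply shifts: Qs = 6(P − 10.5) − 38.
New equilibrium: buyers pay £72, suppliers receive £61.5, Q = 331. (Wedge: Pb − Ps = 10.5.)
Revenue = t · Q = 10.5 · 331 = £3475.5.

Tax revenue = £3475.5.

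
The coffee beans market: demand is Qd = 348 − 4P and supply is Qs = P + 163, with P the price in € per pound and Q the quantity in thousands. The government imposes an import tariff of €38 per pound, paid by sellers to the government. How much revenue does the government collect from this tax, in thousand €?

Before the tax: set 348 − 4P = P + 163 → P* = €37, Q* = 200.
With the tax collected from sellers, supply shifts: Qs = (P − 38) + 163.
New equilibrium: buyers pay €44.6, sellers receive €6.6, Q = 169.6. (Wedge: Pb − Ps = 38.)
Revenue = t · Q = 38 · 169.6 = €6444.8.

Tax revenue = €6444.8 thousand.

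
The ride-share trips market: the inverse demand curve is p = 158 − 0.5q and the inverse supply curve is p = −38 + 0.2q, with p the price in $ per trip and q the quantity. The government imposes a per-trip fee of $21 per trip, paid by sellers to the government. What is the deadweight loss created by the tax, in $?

Inverting to q(p) form: qd = 316 − 2p; qs = 5p + 190.
Before the tax: set 316 − 2p = 5p + 190 → p* = $18, q* = 280.
With the tax collected from sellers, supply shifts: qs = 5(p − 21) + 190.
New equilibrium: consumers pay $33, sellers receive $12, q = 250. (Wedge: pb − ps = 21.)
Quantity falls by |ΔQ| = |280 − 250| = 30.
DWL = ½ · t · |ΔQ| = ½ · 21 · 30 = $315.

Deadweight loss = $315.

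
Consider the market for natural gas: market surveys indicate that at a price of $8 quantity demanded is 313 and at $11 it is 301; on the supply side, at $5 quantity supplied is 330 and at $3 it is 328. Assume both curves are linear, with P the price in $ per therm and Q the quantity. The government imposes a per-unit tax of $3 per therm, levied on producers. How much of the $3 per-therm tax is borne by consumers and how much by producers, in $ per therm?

Demand slope: (301 − 313)/(11 − 8) = -4, so Qd = 345 − 4P.
Supply slope: (328 − 330)/(3 − 5) = 1, so Qs = P + 325.
Without the tax, 345 − 4P = P + 325 gives 5P = 20, so P* = $4 and Q* = 329.
With the tax collected from producers, supply shifts: Qs = (P − 3) + 325.
New equilibrium: consumers pay $4.6, producers receive $1.6, Q = 326.6. (Wedge: Pb − Ps = 3.)
Burden on consumers: $0.6; on producers: $2.4. (They sum to $3.)

Consumers bear $0.6 per therm; producers bear $2.4 per therm.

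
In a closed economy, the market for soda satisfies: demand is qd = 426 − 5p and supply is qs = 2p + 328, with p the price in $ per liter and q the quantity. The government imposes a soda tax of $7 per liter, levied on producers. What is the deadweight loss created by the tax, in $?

Without the tax, 426 − 5p = 2p + 328 gives 7p = 98, so p* = $14 and q* = 356.
With the tax collected from producers, supply shifts: qs = 2(p − 7) + 328.
New equilibrium: buyers pay $16, producers receive $9, q = 346. (Wedge: pb − ps = 7.)
Quantity falls by |ΔQ| = |356 − 346| = 10.
DWL = ½ · t · |ΔQ| = ½ · 7 · 10 = $35.

Deadweight loss = $35.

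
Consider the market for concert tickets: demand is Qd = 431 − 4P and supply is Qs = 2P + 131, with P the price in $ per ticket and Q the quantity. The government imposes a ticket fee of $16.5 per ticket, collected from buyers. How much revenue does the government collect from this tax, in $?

Without the tax, 431 − 4P = 2P + 131 gives 6P = 300, so P* = $50 and Q* = 231.
With the tax collected from buyers, demand (in seller-price terms) shifts: Qd = 431 − 4(P + 16.5).
New equilibrium: buyers pay $55.5, suppliers receive $39, Q = 209. (Wedge: Pb − Ps = 16.5.)
Revenue = t · Q = 16.5 · 209 = $3448.5.

Tax revenue = $3448.5.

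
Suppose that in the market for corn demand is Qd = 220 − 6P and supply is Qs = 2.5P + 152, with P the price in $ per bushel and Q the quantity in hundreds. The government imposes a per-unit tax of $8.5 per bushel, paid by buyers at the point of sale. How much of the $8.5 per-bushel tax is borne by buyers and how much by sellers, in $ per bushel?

Before the tax: set 220 − 6P = 2.5P + 152 → P* = $8, Q* = 172.
With the tax collected from buyers, demand (in seller-price terms) shifts: Qd = 220 − 6(P + 8.5).
Solving gives Q = 157 with buyers paying $10.5 and sellers receiving $2 (the $8.5 wedge).
Burden on buyers: $2.5; on sellers: $6. (They sum to $8.5.)

Buyers bear $2.5 per bushel; sellers bear $6 per bushel.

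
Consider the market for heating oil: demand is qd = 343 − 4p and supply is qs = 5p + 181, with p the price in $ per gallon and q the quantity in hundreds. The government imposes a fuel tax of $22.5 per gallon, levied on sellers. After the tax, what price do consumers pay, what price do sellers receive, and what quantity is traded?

Before the tax: set 343 − 4p = 5p + 181 → p* = $18, q* = 271.
With the tax collected from sellers, supply shifts: qs = 5(p − 22.5) + 181.
New equilibrium: consumers pay $30.5, sellers receive $8, q = 221. (Wedge: pb − ps = 22.5.)

Consumers pay $30.5; sellers receive $8; quantity = 221.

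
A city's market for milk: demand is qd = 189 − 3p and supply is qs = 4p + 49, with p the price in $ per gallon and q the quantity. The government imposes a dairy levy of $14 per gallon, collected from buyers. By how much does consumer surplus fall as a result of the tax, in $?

Without the tax, 189 − 3p = 4p + 49 gives 7p = 140, so p* = $20 and q* = 129.
With the tax collected from buyers, demand (in seller-price terms) shifts: qd = 189 − 3(p + 14).
New equilibrium: buyers pay $28, suppliers receive $14, q = 105. (Wedge: pb − ps = 14.)
ΔCS is the trapezoid between Q = 105 and Q = 129 of height $8: ½ · (129 + 105) · 8 = $936.

Consumer surplus falls by $936.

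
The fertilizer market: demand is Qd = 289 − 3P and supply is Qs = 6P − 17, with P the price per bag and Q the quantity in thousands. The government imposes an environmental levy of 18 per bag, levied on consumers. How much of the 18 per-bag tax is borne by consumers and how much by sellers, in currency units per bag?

Before the tax: set 289 − 3P = 6P − 17 → P* = 34, Q* = 187.
With the tax collected from consumers, demand (in seller-price terms) shifts: Qd = 289 − 3(P + 18).
Solving gives Q = 151 with consumers paying 46 and sellers receiving 28 (the 18 wedge).
Burden on consumers: 12; on sellers: 6. (They sum to 18.)
The less price-elastic side of the market bears the larger share of a per-unit tax.

Consumers bear 12 per bag; sellers bear 6 per bag.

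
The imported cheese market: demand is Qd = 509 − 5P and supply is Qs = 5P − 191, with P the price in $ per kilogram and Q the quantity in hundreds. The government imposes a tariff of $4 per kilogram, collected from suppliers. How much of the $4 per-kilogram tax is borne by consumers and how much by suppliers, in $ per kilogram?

Consumers bear $2 per kilogram; suppliers bear $2 per kilogram.

Without the tax, 509 − 5P = 5P − 191 gives 10P = 700, so P* = $70 and Q* = 159.
With the tax collected from suppliers, supply shifts: Qs = 5(P − 4) − 191.
Solving gives Q = 149 with consumers paying $72 and suppliers receiving $68 (the $4 wedge).
Burden on consumers: $2; on suppliers: $2. (They sum to $4.)
The less price-elastic side of the market bears the larger share of a per-unit tax.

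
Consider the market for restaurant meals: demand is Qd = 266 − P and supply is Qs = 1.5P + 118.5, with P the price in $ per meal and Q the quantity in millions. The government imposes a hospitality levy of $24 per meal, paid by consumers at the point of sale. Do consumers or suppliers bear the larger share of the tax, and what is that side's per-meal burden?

Before the tax: set 266 − P = 1.5P + 118.5 → P* = $59, Q* = 207.
With the tax collected from consumers, demand (in seller-price terms) shifts: Qd = 266 − (P + 24).
New equilibrium: consumers pay $73.4, suppliers receive $49.4, Q = 192.6. (Wedge: Pb − Ps = 24.)
Per-meal burden: consumers $14.4, suppliers $9.6.
Consumers take the larger share because demand is less price-elastic here (demand slope 1 vs supply slope 1.5).
The less price-elastic side of the market bears the larger share of a per-unit tax.

Consumers bear the larger share: $14.4 per meal.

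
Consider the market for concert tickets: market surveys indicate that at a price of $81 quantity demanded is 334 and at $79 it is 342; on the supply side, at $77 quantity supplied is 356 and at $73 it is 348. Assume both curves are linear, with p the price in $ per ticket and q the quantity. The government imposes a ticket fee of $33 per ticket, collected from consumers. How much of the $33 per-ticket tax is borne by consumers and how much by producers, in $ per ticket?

Demand slope: (342 − 334)/(79 − 81) = -4, so qd = 658 − 4p.
Supply slope: (348 − 356)/(73 − 77) = 2, so qs = 2p + 202.
Without the tax, 658 − 4p = 2p + 202 gives 6p = 456, so p* = $76 and q* = 354.
With the tax collected from consumers, demand (in seller-price terms) shifts: qd = 658 − 4(p + 33).
New equilibrium: consumers pay $87, producers receive $54, q = 310. (Wedge: pb − ps = 33.)
Burden on consumers: $11; on producers: $22. (They sum to $33.)

Consumers bear $11 per ticket; producers bear $22 per ticket.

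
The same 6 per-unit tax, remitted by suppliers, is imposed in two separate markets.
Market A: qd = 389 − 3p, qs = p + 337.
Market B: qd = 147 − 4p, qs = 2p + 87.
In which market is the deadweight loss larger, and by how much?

Market A: pre-tax p* = 13, q* = 350; post-tax q = 345.5; deadweight loss = 13.5.
Market B: pre-tax p* = 10, q* = 107; post-tax q = 99; deadweight loss = 24.
Difference: 13.5 vs 24 → market B is larger by 10.5.

Market B, by 10.5.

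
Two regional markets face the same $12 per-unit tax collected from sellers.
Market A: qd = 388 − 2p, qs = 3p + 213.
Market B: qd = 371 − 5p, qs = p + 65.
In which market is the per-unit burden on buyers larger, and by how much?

Market A: pre-tax p* = $35, q* = 318; post-tax q = 303.6; per-unit burden on buyers = $7.2.
Market B: pre-tax p* = $51, q* = 116; post-tax q = 106; per-unit burden on buyers = $2.
Difference: $7.2 vs $2 → market A is larger by $5.2.

Market A, by $5.2.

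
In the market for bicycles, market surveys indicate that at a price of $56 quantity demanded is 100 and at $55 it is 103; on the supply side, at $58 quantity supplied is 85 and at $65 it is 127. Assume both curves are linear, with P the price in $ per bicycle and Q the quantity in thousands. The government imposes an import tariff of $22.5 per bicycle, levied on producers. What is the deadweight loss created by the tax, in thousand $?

Demand slope: (103 − 100)/(55 − 56) = -3, so Qd = 268 − 3P.
Supply slope: (127 − 85)/(65 − 58) = 6, so Qs = 6P − 263.
Without the tax, 268 − 3P = 6P − 263 gives 9P = 531, so P* = $59 and Q* = 91.
With the tax collected from producers, supply shifts: Qs = 6(P − 22.5) − 263.
New equilibrium: consumers pay $74, producers receive $51.5, Q = 46. (Wedge: Pb − Ps = 22.5.)
Quantity falls by |ΔQ| = |91 − 46| = 45.
DWL = ½ · t · |ΔQ| = ½ · 22.5 · 45 = $506.25.

Deadweight loss = $506.25 thousand.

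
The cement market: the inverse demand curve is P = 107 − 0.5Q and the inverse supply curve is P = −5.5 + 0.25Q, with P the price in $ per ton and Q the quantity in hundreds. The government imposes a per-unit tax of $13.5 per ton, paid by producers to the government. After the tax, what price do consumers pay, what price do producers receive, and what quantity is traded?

Consumers pay $41; producers receive $27.5; quantity = 132.

Inverting to Q(P) form: Qd = 214 − 2P; Qs = 4P + 22.
Without the tax, 214 − 2P = 4P + 22 gives 6P = 192, so P* = $32 and Q* = 150.
With the tax collected from producers, supply shifts: Qs = 4(P − 13.5) + 22.
New equilibrium: consumers pay $41, producers receive $27.5, Q = 132. (Wedge: Pb − Ps = 13.5.)
The less price-elastic side of the market bears the larger share of a per-unit tax.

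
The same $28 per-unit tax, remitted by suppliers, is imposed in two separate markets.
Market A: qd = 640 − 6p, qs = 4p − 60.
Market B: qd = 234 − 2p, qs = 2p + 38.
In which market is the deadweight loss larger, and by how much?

Market A, by $548.8.

Market A: pre-tax p* = $70, q* = 220; post-tax q = 152.8; deadweight loss = $940.8.
Market B: pre-tax p* = $49, q* = 136; post-tax q = 108; deadweight loss = $392.
Difference: $940.8 vs $392 → market A is larger by $548.8.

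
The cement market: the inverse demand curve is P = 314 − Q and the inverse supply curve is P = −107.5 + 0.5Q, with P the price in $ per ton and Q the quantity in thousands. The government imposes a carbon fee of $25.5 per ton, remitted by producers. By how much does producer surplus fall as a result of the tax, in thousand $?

Inverting to Q(P) form: Qd = 314 − P; Qs = 2P + 215.
Before the tax: set 314 − P = 2P + 215 → P* = $33, Q* = 281.
With the tax collected from producers, supply shifts: Qs = 2(P − 25.5) + 215.
Solving gives Q = 264 with buyers paying $50 and producers receiving $24.5 (the $25.5 wedge).
ΔPS is the trapezoid between Q = 264 and Q = 281 of height $8.5: ½ · (281 + 264) · 8.5 = $2316.25.

Producer surplus falls by $2316.25 thousand.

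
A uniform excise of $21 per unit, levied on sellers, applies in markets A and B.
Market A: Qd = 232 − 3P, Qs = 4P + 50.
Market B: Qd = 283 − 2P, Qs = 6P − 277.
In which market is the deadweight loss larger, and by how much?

Market A, by $47.25.

Market A: pre-tax P* = $26, Q* = 154; post-tax Q = 118; deadweight loss = $378.
Market B: pre-tax P* = $70, Q* = 143; post-tax Q = 111.5; deadweight loss = $330.75.
Difference: $378 vs $330.75 → market A is larger by $47.25.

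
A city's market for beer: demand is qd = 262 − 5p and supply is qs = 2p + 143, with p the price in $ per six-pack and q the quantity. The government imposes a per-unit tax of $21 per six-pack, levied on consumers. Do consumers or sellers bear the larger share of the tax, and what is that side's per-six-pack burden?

Before the tax: set 262 − 5p = 2p + 143 → p* = $17, q* = 177.
With the tax collected from consumers, demand (in seller-price terms) shifts: qd = 262 − 5(p + 21).
New equilibrium: consumers pay $23, sellers receive $2, q = 147. (Wedge: pb − ps = 21.)
Per-six-pack burden: consumers $6, sellers $15.
Sellers take the larger share because supply is less price-elastic here (demand slope 5 vs supply slope 2).
The less price-elastic side of the market bears the larger share of a per-unit tax.

Sellers bear the larger share: $15 per six-pack.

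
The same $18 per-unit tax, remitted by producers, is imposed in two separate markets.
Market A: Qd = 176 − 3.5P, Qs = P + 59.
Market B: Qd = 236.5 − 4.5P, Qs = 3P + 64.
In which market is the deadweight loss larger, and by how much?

Market A: pre-tax P* = $26, Q* = 85; post-tax Q = 71; deadweight loss = $126.
Market B: pre-tax P* = $23, Q* = 133; post-tax Q = 100.6; deadweight loss = $291.6.
Difference: $126 vs $291.6 → market B is larger by $165.6.

Market B, by $165.6.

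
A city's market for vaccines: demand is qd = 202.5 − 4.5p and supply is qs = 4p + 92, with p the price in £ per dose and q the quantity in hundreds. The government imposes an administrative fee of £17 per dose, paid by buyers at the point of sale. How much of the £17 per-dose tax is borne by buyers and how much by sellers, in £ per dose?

Buyers bear £8 per dose; sellers bear £9 per dose.

Without the tax, 202.5 − 4.5p = 4p + 92 gives 8.5p = 110.5, so p* = £13 and q* = 144.
With the tax collected from buyers, demand (in seller-price terms) shifts: qd = 202.5 − 4.5(p + 17).
New equilibrium: buyers pay £21, sellers receive £4, q = 108. (Wedge: pb − ps = 17.)
Burden on buyers: £8; on sellers: £9. (They sum to £17.)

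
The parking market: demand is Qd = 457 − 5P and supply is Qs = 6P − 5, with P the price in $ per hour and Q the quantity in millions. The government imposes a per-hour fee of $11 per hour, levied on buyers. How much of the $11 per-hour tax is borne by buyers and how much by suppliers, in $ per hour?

Buyers bear $6 per hour; suppliers bear $5 per hour.

Before the tax: set 457 − 5P = 6P − 5 → P* = $42, Q* = 247.
With the tax collected from buyers, demand (in seller-price terms) shifts: Qd = 457 − 5(P + 11).
Solving gives Q = 217 with buyers paying $48 and suppliers receiving $37 (the $11 wedge).
Burden on buyers: $6; on suppliers: $5. (They sum to $11.)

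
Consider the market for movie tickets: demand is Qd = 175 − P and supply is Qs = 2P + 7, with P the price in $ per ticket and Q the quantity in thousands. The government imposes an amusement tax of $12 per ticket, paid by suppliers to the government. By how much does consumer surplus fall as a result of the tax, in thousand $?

Consumer surplus falls by $920 thousand.

Without the tax, 175 − P = 2P + 7 gives 3P = 168, so P* = $56 and Q* = 119.
With the tax collected from suppliers, supply shifts: Qs = 2(P − 12) + 7.
Solving gives Q = 111 with buyers paying $64 and suppliers receiving $52 (the $12 wedge).
ΔCS is the trapezoid between Q = 111 and Q = 119 of height $8: ½ · (119 + 111) · 8 = $920.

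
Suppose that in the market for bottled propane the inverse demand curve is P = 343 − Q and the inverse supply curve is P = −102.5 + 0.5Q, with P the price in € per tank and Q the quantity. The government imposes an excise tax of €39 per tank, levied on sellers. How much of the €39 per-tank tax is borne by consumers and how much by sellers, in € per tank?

Consumers bear €26 per tank; sellers bear €13 per tank.

Inverting to Q(P) form: Qd = 343 − P; Qs = 2P + 205.
Before the tax: set 343 − P = 2P + 205 → P* = €46, Q* = 297.
With the tax collected from sellers, supply shifts: Qs = 2(P − 39) + 205.
New equilibrium: consumers pay €72, sellers receive €33, Q = 271. (Wedge: Pb − Ps = 39.)
Burden on consumers: €26; on sellers: €13. (They sum to €39.)
The less price-elastic side of the market bears the larger share of a per-unit tax.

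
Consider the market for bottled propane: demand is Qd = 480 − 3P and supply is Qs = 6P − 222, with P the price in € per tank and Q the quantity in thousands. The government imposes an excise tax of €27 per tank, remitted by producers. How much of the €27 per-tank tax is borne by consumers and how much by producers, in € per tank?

Without the tax, 480 − 3P = 6P − 222 gives 9P = 702, so P* = €78 and Q* = 246.
With the tax collected from producers, supply shifts: Qs = 6(P − 27) − 222.
New equilibrium: consumers pay €96, producers receive €69, Q = 192. (Wedge: Pb − Ps = 27.)
Burden on consumers: €18; on producers: €9. (They sum to €27.)
The less price-elastic side of the market bears the larger share of a per-unit tax.

Consumers bear €18 per tank; producers bear €9 per tank.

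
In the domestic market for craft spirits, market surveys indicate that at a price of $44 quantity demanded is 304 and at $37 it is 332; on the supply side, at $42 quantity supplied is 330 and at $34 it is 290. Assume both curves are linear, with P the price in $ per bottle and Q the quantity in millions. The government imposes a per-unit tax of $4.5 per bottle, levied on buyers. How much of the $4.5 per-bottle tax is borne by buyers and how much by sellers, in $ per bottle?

Buyers bear $2.5 per bottle; sellers bear $2 per bottle.

Demand slope: (332 − 304)/(37 − 44) = -4, so Qd = 480 − 4P.
Supply slope: (290 − 330)/(34 − 42) = 5, so Qs = 5P + 120.
Without the tax, 480 − 4P = 5P + 120 gives 9P = 360, so P* = $40 and Q* = 320.
With the tax collected from buyers, demand (in seller-price terms) shifts: Qd = 480 − 4(P + 4.5).
New equilibrium: buyers pay $42.5, sellers receive $38, Q = 310. (Wedge: Pb − Ps = 4.5.)
Burden on buyers: $2.5; on sellers: $2. (They sum to $4.5.)
The less price-elastic side of the market bears the larger share of a per-unit tax.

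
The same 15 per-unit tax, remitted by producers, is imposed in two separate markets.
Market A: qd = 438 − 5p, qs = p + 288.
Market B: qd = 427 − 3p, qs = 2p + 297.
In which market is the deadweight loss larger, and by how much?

Market A: pre-tax p* = 25, q* = 313; post-tax q = 300.5; deadweight loss = 93.75.
Market B: pre-tax p* = 26, q* = 349; post-tax q = 331; deadweight loss = 135.
Difference: 93.75 vs 135 → market B is larger by 41.25.

Market B, by 41.25.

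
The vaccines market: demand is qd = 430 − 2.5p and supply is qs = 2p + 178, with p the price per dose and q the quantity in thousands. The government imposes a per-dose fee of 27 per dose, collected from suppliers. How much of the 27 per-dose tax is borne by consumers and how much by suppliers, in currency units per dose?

Consumers bear 12 per dose; suppliers bear 15 per dose.

Without the tax, 430 − 2.5p = 2p + 178 gives 4.5p = 252, so p* = 56 and q* = 290.
With the tax collected from suppliers, supply shifts: qs = 2(p − 27) + 178.
New equilibrium: consumers pay 68, suppliers receive 41, q = 260. (Wedge: pb − ps = 27.)
Burden on consumers: 12; on suppliers: 15. (They sum to 27.)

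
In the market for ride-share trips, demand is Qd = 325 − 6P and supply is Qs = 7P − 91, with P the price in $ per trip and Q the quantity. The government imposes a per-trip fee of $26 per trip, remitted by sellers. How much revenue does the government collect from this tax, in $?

Tax revenue = $1274.

Before the tax: set 325 − 6P = 7P − 91 → P* = $32, Q* = 133.
With the tax collected from sellers, supply shifts: Qs = 7(P − 26) − 91.
Solving gives Q = 49 with consumers paying $46 and sellers receiving $20 (the $26 wedge).
Revenue = t · Q = 26 · 49 = $1274.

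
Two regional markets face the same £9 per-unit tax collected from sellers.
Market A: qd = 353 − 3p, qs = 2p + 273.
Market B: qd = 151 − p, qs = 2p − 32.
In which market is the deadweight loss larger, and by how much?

Market A: pre-tax p* = £16, q* = 305; post-tax q = 294.2; deadweight loss = £48.6.
Market B: pre-tax p* = £61, q* = 90; post-tax q = 84; deadweight loss = £27.
Difference: £48.6 vs £27 → market A is larger by £21.6.

Market A, by £21.6.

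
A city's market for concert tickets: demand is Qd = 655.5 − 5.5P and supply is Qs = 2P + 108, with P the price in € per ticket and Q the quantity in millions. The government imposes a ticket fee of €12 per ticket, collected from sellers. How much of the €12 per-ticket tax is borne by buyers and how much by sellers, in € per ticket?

Without the tax, 655.5 − 5.5P = 2P + 108 gives 7.5P = 547.5, so P* = €73 and Q* = 254.
With the tax collected from sellers, supply shifts: Qs = 2(P − 12) + 108.
New equilibrium: buyers pay €76.2, sellers receive €64.2, Q = 236.4. (Wedge: Pb − Ps = 12.)
Burden on buyers: €3.2; on sellers: €8.8. (They sum to €12.)

Buyers bear €3.2 per ticket; sellers bear €8.8 per ticket.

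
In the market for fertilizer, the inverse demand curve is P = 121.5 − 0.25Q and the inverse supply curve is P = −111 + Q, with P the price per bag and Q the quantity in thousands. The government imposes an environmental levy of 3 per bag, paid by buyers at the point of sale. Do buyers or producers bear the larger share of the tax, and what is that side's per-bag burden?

Producers bear the larger share: 2.4 per bag.

Inverting to Q(P) form: Qd = 486 − 4P; Qs = P + 111.
Before the tax: set 486 − 4P = P + 111 → P* = 75, Q* = 186.
With the tax collected from buyers, demand (in seller-price terms) shifts: Qd = 486 − 4(P + 3).
New equilibrium: buyers pay 75.6, producers receive 72.6, Q = 183.6. (Wedge: Pb − Ps = 3.)
Per-bag burden: buyers 0.6, producers 2.4.
Producers take the larger share because supply is less price-elastic here (demand slope 4 vs supply slope 1).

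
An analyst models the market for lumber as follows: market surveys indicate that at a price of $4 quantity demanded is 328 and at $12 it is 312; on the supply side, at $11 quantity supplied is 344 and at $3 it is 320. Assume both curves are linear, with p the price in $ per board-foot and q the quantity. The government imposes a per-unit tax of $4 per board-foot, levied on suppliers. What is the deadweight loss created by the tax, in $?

Demand slope: (312 − 328)/(12 − 4) = -2, so qd = 336 − 2p.
Supply slope: (320 − 344)/(3 − 11) = 3, so qs = 3p + 311.
Before the tax: set 336 − 2p = 3p + 311 → p* = $5, q* = 326.
With the tax collected from suppliers, supply shifts: qs = 3(p − 4) + 311.
Solving gives q = 321.2 with consumers paying $7.4 and suppliers receiving $3.4 (the $4 wedge).
Quantity falls by |ΔQ| = |326 − 321.2| = 4.8.
DWL = ½ · t · |ΔQ| = ½ · 4 · 4.8 = $9.6.

Deadweight loss = $9.6.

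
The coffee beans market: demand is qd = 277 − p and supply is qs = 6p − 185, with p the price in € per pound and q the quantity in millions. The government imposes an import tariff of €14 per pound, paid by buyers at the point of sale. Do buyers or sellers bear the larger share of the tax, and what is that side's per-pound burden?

Buyers bear the larger share: €12 per pound.

Without the tax, 277 − p = 6p − 185 gives 7p = 462, so p* = €66 and q* = 211.
With the tax collected from buyers, demand (in seller-price terms) shifts: qd = 277 − (p + 14).
Solving gives q = 199 with buyers paying €78 and sellers receiving €64 (the €14 wedge).
Per-pound burden: buyers €12, sellers €2.
Buyers take the larger share because demand is less price-elastic here (demand slope 1 vs supply slope 6).
The less price-elastic side of the market bears the larger share of a per-unit tax.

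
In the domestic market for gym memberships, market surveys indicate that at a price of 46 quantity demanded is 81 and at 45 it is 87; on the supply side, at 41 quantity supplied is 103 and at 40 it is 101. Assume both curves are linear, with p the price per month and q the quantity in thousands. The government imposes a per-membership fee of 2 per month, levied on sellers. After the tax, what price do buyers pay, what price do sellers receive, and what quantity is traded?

Buyers pay 42.5; sellers receive 40.5; quantity = 102.

Demand slope: (87 − 81)/(45 − 46) = -6, so qd = 357 − 6p.
Supply slope: (101 − 103)/(40 − 41) = 2, so qs = 2p + 21.
Before the tax: set 357 − 6p = 2p + 21 → p* = 42, q* = 105.
With the tax collected from sellers, supply shifts: qs = 2(p − 2) + 21.
New equilibrium: buyers pay 42.5, sellers receive 40.5, q = 102. (Wedge: pb − ps = 2.)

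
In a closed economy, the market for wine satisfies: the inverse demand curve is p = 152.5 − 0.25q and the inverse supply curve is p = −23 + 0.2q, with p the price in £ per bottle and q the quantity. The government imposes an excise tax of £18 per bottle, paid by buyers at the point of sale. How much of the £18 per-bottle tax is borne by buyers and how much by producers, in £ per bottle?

Rewrite in direct form: qd = 610 − 4p and qs = 5p + 115.
Before the tax: set 610 − 4p = 5p + 115 → p* = £55, q* = 390.
With the tax collected from buyers, demand (in seller-price terms) shifts: qd = 610 − 4(p + 18).
New equilibrium: buyers pay £65, producers receive £47, q = 350. (Wedge: pb − ps = 18.)
Burden on buyers: £10; on producers: £8. (They sum to £18.)
The less price-elastic side of the market bears the larger share of a per-unit tax.

Buyers bear £10 per bottle; producers bear £8 per bottle.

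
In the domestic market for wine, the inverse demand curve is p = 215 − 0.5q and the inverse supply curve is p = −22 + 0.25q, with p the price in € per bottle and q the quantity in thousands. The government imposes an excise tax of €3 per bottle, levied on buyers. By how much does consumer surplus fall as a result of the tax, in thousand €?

Inverting to q(p) form: qd = 430 − 2p; qs = 4p + 88.
Before the tax: set 430 − 2p = 4p + 88 → p* = €57, q* = 316.
With the tax collected from buyers, demand (in seller-price terms) shifts: qd = 430 − 2(p + 3).
Solving gives q = 312 with buyers paying €59 and suppliers receiving €56 (the €3 wedge).
ΔCS is the trapezoid between Q = 312 and Q = 316 of height €2: ½ · (316 + 312) · 2 = €628.

Consumer surplus falls by €628 thousand.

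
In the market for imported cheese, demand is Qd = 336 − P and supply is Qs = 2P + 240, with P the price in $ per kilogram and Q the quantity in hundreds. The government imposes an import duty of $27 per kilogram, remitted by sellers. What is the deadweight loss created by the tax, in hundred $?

Before the tax: set 336 − P = 2P + 240 → P* = $32, Q* = 304.
With the tax collected from sellers, supply shifts: Qs = 2(P − 27) + 240.
Solving gives Q = 286 with consumers paying $50 and sellers receiving $23 (the $27 wedge).
Quantity falls by |ΔQ| = |304 − 286| = 18.
DWL = ½ · t · |ΔQ| = ½ · 27 · 18 = $243.

Deadweight loss = $243 hundred.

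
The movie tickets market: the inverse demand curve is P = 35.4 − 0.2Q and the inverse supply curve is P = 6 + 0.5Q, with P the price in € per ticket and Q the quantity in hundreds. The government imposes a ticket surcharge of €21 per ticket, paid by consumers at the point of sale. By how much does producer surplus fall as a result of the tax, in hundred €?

Rewrite in direct form: Qd = 177 − 5P and Qs = 2P − 12.
Without the tax, 177 − 5P = 2P − 12 gives 7P = 189, so P* = €27 and Q* = 42.
With the tax collected from consumers, demand (in seller-price terms) shifts: Qd = 177 − 5(P + 21).
Solving gives Q = 12 with consumers paying €33 and suppliers receiving €12 (the €21 wedge).
ΔPS is the trapezoid between Q = 12 and Q = 42 of height €15: ½ · (42 + 12) · 15 = €405.

Producer surplus falls by €405 hundred.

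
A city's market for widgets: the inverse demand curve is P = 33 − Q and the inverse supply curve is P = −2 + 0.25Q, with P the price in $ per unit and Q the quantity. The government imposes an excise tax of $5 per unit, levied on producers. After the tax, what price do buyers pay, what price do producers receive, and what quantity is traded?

Inverting to Q(P) form: Qd = 33 − P; Qs = 4P + 8.
Before the tax: set 33 − P = 4P + 8 → P* = $5, Q* = 28.
With the tax collected from producers, supply shifts: Qs = 4(P − 5) + 8.
New equilibrium: buyers pay $9, producers receive $4, Q = 24. (Wedge: Pb − Ps = 5.)

Buyers pay $9; producers receive $4; quantity = 24.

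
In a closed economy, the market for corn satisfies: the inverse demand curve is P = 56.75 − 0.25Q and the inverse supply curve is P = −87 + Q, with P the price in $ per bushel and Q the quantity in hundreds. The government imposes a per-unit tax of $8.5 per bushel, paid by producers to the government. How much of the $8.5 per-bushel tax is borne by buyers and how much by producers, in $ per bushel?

Buyers bear $1.7 per bushel; producers bear $6.8 per bushel.

Rewrite in direct form: Qd = 227 − 4P and Qs = P + 87.
Without the tax, 227 − 4P = P + 87 gives 5P = 140, so P* = $28 and Q* = 115.
With the tax collected from producers, supply shifts: Qs = (P − 8.5) + 87.
Solving gives Q = 108.2 with buyers paying $29.7 and producers receiving $21.2 (the $8.5 wedge).
Burden on buyers: $1.7; on producers: $6.8. (They sum to $8.5.)
The less price-elastic side of the market bears the larger share of a per-unit tax.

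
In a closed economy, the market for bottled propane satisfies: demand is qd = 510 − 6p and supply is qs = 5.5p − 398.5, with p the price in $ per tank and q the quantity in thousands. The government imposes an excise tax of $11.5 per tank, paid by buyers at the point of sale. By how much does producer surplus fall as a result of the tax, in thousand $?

Producer surplus falls by $117 thousand.

Without the tax, 510 − 6p = 5.5p − 398.5 gives 11.5p = 908.5, so p* = $79 and q* = 36.
With the tax collected from buyers, demand (in seller-price terms) shifts: qd = 510 − 6(p + 11.5).
Solving gives q = 3 with buyers paying $84.5 and suppliers receiving $73 (the $11.5 wedge).
ΔPS is the trapezoid between Q = 3 and Q = 36 of height $6: ½ · (36 + 3) · 6 = $117.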